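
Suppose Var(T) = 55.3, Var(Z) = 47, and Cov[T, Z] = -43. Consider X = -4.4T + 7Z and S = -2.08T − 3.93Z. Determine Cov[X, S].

By bilinearity, Cov[X, S] = ac·Var(T) + bd·Var(Z) + (ad+bc)·Cov[T, Z], with a=-4.4, b=7, c=-2.08, d=-3.93.
ac·Var(T) = (-4.4)·(-2.08)·55.3 = 506.1056
bd·Var(Z) = 7·(-3.93)·47 = -1292.97
(ad+bc)·Cov[T, Z] = (2.732)·(-43) = -117.476
Cov[X, S] = 506.1056 + (-1292.97) + (-117.476) = -904.3404.

Cov[X, S] = -904.3404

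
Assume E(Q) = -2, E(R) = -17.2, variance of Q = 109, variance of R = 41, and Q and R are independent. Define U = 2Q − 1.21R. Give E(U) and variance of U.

E(U) = 16.812, variance of U = 496.0281

E(U) = 2·E(Q) + (-1.21)·E(R) = 2·(-2) + (-1.21)·(-17.2) = 16.812.
variance of U = a²·variance of Q + b²·variance of R + 2ab·covariance of Q and R with a = 2, b = -1.21.
Independence gives covariance of Q and R = 0.
= 2²·109 + (-1.21)²·41 + 2·2·(-1.21)·0
= 436 + 60.0281 + 0 = 496.0281.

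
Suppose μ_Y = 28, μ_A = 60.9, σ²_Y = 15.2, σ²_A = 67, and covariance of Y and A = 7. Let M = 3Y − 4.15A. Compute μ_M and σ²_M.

μ_M = -168.735, σ²_M = 1116.4075

μ_M = 3·μ_Y + (-4.15)·μ_A = 3·28 + (-4.15)·60.9 = -168.735.
σ²_M = a²·σ²_Y + b²·σ²_A + 2ab·covariance of Y and A with a = 3, b = -4.15.
= 3²·15.2 + (-4.15)²·67 + 2·3·(-4.15)·7
= 136.8 + 1153.9075 + (-174.3) = 1116.4075.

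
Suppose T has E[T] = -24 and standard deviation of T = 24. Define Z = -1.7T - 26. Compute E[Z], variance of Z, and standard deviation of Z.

Z = -1.7T - 26 is linear with a = -1.7, b = -26.
E[Z] = a·E[T] + b = (-1.7)·(-24) + (-26) = 14.8.
variance of T = 24² = 576.
variance of Z = a²·variance of T = (-1.7)²·576 = 1664.64 (the additive constant -26 does not affect variance).
standard deviation of Z = |a|·standard deviation of T = |-1.7|·24 = 40.8.

E[Z] = 14.8, variance of Z = 1664.64, standard deviation of Z = 40.8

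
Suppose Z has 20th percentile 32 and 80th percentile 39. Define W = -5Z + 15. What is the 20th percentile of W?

Since a = -5 < 0 the transformation is decreasing, reversing order: the 20th percentile of W corresponds to the 80th percentile of Z.
So P_{20}(W) = a·P_{80}(Z) + b = (-5)·39 + 15 = -180.

20th percentile of W = -180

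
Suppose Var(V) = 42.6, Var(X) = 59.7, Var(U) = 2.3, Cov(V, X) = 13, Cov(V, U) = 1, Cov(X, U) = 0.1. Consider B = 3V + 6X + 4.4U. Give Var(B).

Var(B) = 3076.808

Var(B) = a²·Var(V) + b²·Var(X) + c²·Var(U) + 2ab·Cov(V, X) + 2ac·Cov(V, U) + 2bc·Cov(X, U), with a = 3, b = 6, c = 4.4.
= 383.4 + 2149.2 + 44.528 + 468 + 26.4 + 5.28
= 3076.808.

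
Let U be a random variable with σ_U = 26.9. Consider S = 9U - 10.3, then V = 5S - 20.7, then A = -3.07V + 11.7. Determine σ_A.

σ_A = 3716.235

σ_S = |9|·26.9 = 242.1.
σ_V = |5|·242.1 = 1210.5.
σ_A = |-3.07|·1210.5 = 3716.235.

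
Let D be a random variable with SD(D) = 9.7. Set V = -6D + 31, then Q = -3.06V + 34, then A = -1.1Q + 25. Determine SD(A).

SD(A) = 195.9012

SD(V) = |-6|·9.7 = 58.2.
SD(Q) = |-3.06|·58.2 = 178.092.
SD(A) = |-1.1|·178.092 = 195.9012.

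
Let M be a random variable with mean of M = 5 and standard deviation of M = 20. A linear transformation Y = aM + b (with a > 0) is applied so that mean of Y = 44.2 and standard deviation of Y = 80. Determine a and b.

a = 4, b = 24.2

standard deviation of Y = a·standard deviation of M (a > 0), so a = 80/20 = 4.
mean of Y = a·mean of M + b, so b = 44.2 − 4·5 = 24.2.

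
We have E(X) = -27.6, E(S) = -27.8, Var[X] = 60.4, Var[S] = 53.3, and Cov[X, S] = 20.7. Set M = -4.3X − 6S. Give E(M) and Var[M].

E(M) = (-4.3)·E(X) + (-6)·E(S) = (-4.3)·(-27.6) + (-6)·(-27.8) = 285.48.
Var[M] = a²·Var[X] + b²·Var[S] + 2ab·Cov[X, S] with a = -4.3, b = -6.
= (-4.3)²·60.4 + (-6)²·53.3 + 2·(-4.3)·(-6)·20.7
= 1116.796 + 1918.8 + 1068.12 = 4103.716.

E(M) = 285.48, Var[M] = 4103.716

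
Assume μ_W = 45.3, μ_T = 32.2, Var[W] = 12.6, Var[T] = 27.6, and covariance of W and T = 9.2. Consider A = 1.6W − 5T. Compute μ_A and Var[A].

μ_A = -88.52, Var[A] = 575.056

μ_A = 1.6·μ_W + (-5)·μ_T = 1.6·45.3 + (-5)·32.2 = -88.52.
Var[A] = a²·Var[W] + b²·Var[T] + 2ab·covariance of W and T with a = 1.6, b = -5.
= 1.6²·12.6 + (-5)²·27.6 + 2·1.6·(-5)·9.2
= 32.256 + 690 + (-147.2) = 575.056.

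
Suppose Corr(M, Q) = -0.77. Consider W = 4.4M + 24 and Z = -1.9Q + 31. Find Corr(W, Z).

Corr(W, Z) = 0.77

Linear rescalings preserve |correlation|; the slopes 4.4 and -1.9 have opposite signs, so the correlation flips sign: Corr(W, Z) = −Corr(M, Q) = 0.77.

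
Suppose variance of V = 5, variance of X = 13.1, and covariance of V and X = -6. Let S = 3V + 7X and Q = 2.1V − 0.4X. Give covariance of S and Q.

covariance of S and Q = -86.18

By bilinearity, covariance of S and Q = ac·variance of V + bd·variance of X + (ad+bc)·covariance of V and X, with a=3, b=7, c=2.1, d=-0.4.
ac·variance of V = 3·2.1·5 = 31.5
bd·variance of X = 7·(-0.4)·13.1 = -36.68
(ad+bc)·covariance of V and X = (13.5)·(-6) = -81
covariance of S and Q = 31.5 + (-36.68) + (-81) = -86.18.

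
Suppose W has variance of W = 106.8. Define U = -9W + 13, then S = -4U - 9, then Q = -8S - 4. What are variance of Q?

variance of U = (-9)²·106.8 = 8650.8.
variance of S = (-4)²·8650.8 = 138412.8.
variance of Q = (-8)²·138412.8 = 8858419.2.

variance of Q = 8858419.2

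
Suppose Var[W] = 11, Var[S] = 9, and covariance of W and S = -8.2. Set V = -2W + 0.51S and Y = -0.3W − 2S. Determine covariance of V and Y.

covariance of V and Y = -34.1254

By bilinearity, covariance of V and Y = ac·Var[W] + bd·Var[S] + (ad+bc)·covariance of W and S, with a=-2, b=0.51, c=-0.3, d=-2.
ac·Var[W] = (-2)·(-0.3)·11 = 6.6
bd·Var[S] = 0.51·(-2)·9 = -9.18
(ad+bc)·covariance of W and S = (3.847)·(-8.2) = -31.5454
covariance of V and Y = 6.6 + (-9.18) + (-31.5454) = -34.1254.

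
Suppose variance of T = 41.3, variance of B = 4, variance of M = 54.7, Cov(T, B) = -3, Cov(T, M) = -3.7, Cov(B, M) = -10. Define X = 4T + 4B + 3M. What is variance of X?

variance of X = 792.3

variance of X = a²·variance of T + b²·variance of B + c²·variance of M + 2ab·Cov(T, B) + 2ac·Cov(T, M) + 2bc·Cov(B, M), with a = 4, b = 4, c = 3.
= 660.8 + 64 + 492.3 + (-96) + (-88.8) + (-240)
= 792.3.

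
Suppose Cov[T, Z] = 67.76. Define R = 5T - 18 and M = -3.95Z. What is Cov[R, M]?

Cov[R, M] = -1338.26

Cov[R, M] = a·c·Cov[T, Z] = 5·(-3.95)·67.76 = -1338.26. Additive constants drop out.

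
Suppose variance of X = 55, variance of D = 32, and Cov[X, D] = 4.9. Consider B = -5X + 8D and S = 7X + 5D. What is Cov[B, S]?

Cov[B, S] = -493.1

By bilinearity, Cov[B, S] = ac·variance of X + bd·variance of D + (ad+bc)·Cov[X, D], with a=-5, b=8, c=7, d=5.
ac·variance of X = (-5)·7·55 = -1925
bd·variance of D = 8·5·32 = 1280
(ad+bc)·Cov[X, D] = (31)·4.9 = 151.9
Cov[B, S] = -1925 + 1280 + 151.9 = -493.1.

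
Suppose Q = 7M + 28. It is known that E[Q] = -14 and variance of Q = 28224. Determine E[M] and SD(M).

From Q = 7M + 28: E[Q] = a·E[M] + b, so E[M] = (E[Q] − b)/a = (-14 − 28)/7 = -6.
SD(Q) = √28224 = 168.
SD(Q) = |a|·SD(M), so SD(M) = 168/|7| = 24.

E[M] = -6, SD(M) = 24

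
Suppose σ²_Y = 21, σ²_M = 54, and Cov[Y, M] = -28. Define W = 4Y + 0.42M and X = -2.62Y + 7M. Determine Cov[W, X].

By bilinearity, Cov[W, X] = ac·σ²_Y + bd·σ²_M + (ad+bc)·Cov[Y, M], with a=4, b=0.42, c=-2.62, d=7.
ac·σ²_Y = 4·(-2.62)·21 = -220.08
bd·σ²_M = 0.42·7·54 = 158.76
(ad+bc)·Cov[Y, M] = (26.8996)·(-28) = -753.1888
Cov[W, X] = -220.08 + 158.76 + (-753.1888) = -814.5088.

Cov[W, X] = -814.5088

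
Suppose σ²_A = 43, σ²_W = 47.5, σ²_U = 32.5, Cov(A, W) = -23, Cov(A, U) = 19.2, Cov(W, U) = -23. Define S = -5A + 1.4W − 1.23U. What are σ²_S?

σ²_S = a²·σ²_A + b²·σ²_W + c²·σ²_U + 2ab·Cov(A, W) + 2ac·Cov(A, U) + 2bc·Cov(W, U), with a = -5, b = 1.4, c = -1.23.
= 1075 + 93.1 + 49.16925 + 322 + 236.16 + 79.212
= 1854.64125.

σ²_S = 1854.64125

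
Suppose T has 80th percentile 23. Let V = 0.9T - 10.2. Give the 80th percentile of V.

80th percentile of V = 10.5

Since a = 0.9 > 0 the transformation is increasing, so the 80th percentile of V = a·(P_{80} of T) + b = 0.9·23 + (-10.2) = 10.5.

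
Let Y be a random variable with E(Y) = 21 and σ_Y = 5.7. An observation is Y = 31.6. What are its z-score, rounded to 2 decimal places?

z = (Y − E(Y)) / σ_Y = (31.6 − 21) / 5.7 ≈ 1.86.

z = 1.86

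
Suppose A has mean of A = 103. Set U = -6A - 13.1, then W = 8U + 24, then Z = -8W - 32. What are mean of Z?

mean of U = (-6)·103 + (-13.1) = -631.1.
mean of W = 8·(-631.1) + 24 = -5024.8.
mean of Z = (-8)·(-5024.8) + (-32) = 40166.4.

mean of Z = 40166.4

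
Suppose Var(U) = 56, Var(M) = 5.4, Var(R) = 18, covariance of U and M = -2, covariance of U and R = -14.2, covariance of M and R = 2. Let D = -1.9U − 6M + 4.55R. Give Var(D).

Var(D) = a²·Var(U) + b²·Var(M) + c²·Var(R) + 2ab·covariance of U and M + 2ac·covariance of U and R + 2bc·covariance of M and R, with a = -1.9, b = -6, c = 4.55.
= 202.16 + 194.4 + 372.645 + (-45.6) + 245.518 + (-109.2)
= 859.923.

Var(D) = 859.923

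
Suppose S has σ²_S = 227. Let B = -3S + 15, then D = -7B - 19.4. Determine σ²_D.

σ²_D = 100107

σ²_B = (-3)²·227 = 2043.
σ²_D = (-7)²·2043 = 100107.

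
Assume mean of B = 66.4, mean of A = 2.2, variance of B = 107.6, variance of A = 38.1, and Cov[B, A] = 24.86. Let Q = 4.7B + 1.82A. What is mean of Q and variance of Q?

mean of Q = 316.084, variance of Q = 2928.39132

mean of Q = 4.7·mean of B + 1.82·mean of A = 4.7·66.4 + 1.82·2.2 = 316.084.
variance of Q = a²·variance of B + b²·variance of A + 2ab·Cov[B, A] with a = 4.7, b = 1.82.
= 4.7²·107.6 + 1.82²·38.1 + 2·4.7·1.82·24.86
= 2376.884 + 126.20244 + 425.30488 = 2928.39132.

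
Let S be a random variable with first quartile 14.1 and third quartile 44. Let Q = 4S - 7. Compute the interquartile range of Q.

IQR(Q) = 119.6

IQR of S = Q3 − Q1 = 44 − 14.1 = 29.9.
Under Q = aS + b, IQR(Q) = |a|·IQR(S) = |4|·29.9 = 119.6 (shifts cancel; spread scales by |a|).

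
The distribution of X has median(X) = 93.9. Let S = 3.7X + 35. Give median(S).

A linear map preserves order up to sign, so median(S) = a·median(X) + b = 3.7·93.9 + 35 = 382.43.

median(S) = 382.43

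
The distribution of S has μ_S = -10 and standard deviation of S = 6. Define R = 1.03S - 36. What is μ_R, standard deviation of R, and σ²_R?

R = 1.03S - 36 is linear with a = 1.03, b = -36.
μ_R = a·μ_S + b = 1.03·(-10) + (-36) = -46.3.
standard deviation of R = |a|·standard deviation of S = |1.03|·6 = 6.18.
σ²_S = 6² = 36.
σ²_R = a²·σ²_S = 1.03²·36 = 38.1924 (the additive constant -36 does not affect variance).

μ_R = -46.3, standard deviation of R = 6.18, σ²_R = 38.1924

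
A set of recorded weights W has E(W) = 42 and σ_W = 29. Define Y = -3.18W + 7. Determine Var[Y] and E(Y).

Y = -3.18W + 7 is linear with a = -3.18, b = 7.
Var[W] = 29² = 841.
Var[Y] = a²·Var[W] = (-3.18)²·841 = 8504.5284 (the additive constant 7 does not affect variance).
E(Y) = a·E(W) + b = (-3.18)·42 + 7 = -126.56.

Var[Y] = 8504.5284, E(Y) = -126.56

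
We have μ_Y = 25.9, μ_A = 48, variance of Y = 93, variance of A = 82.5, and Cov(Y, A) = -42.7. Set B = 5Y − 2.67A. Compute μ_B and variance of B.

μ_B = 5·μ_Y + (-2.67)·μ_A = 5·25.9 + (-2.67)·48 = 1.34.
variance of B = a²·variance of Y + b²·variance of A + 2ab·Cov(Y, A) with a = 5, b = -2.67.
= 5²·93 + (-2.67)²·82.5 + 2·5·(-2.67)·(-42.7)
= 2325 + 588.13425 + 1140.09 = 4053.22425.

μ_B = 1.34, variance of B = 4053.22425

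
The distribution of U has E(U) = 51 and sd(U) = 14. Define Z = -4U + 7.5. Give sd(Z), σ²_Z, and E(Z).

sd(Z) = 56, σ²_Z = 3136, E(Z) = -196.5

Z = -4U + 7.5 is linear with a = -4, b = 7.5.
sd(Z) = |a|·sd(U) = |-4|·14 = 56.
σ²_U = 14² = 196.
σ²_Z = a²·σ²_U = (-4)²·196 = 3136 (the additive constant 7.5 does not affect variance).
E(Z) = a·E(U) + b = (-4)·51 + 7.5 = -196.5.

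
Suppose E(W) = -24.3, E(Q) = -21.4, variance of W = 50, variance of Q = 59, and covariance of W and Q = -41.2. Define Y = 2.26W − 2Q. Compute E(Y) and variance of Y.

E(Y) = -12.118, variance of Y = 863.828

E(Y) = 2.26·E(W) + (-2)·E(Q) = 2.26·(-24.3) + (-2)·(-21.4) = -12.118.
variance of Y = a²·variance of W + b²·variance of Q + 2ab·covariance of W and Q with a = 2.26, b = -2.
= 2.26²·50 + (-2)²·59 + 2·2.26·(-2)·(-41.2)
= 255.38 + 236 + 372.448 = 863.828.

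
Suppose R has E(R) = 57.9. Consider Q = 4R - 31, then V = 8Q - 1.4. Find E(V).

E(Q) = 4·57.9 + (-31) = 200.6.
E(V) = 8·200.6 + (-1.4) = 1603.4.

E(V) = 1603.4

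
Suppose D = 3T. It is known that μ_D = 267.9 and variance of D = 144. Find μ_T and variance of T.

From D = 3T: μ_D = a·μ_T + b, so μ_T = (μ_D − b)/a = (267.9 − 0)/3 = 89.3.
variance of D = a²·variance of T, so variance of T = 144/3² = 16.

μ_T = 89.3, variance of T = 16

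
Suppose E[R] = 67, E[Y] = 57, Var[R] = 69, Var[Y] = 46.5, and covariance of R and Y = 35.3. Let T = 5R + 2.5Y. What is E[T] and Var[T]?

E[T] = 477.5, Var[T] = 2898.125

E[T] = 5·E[R] + 2.5·E[Y] = 5·67 + 2.5·57 = 477.5.
Var[T] = a²·Var[R] + b²·Var[Y] + 2ab·covariance of R and Y with a = 5, b = 2.5.
= 5²·69 + 2.5²·46.5 + 2·5·2.5·35.3
= 1725 + 290.625 + 882.5 = 2898.125.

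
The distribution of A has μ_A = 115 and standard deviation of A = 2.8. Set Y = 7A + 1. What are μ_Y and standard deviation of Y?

μ_Y = 806, standard deviation of Y = 19.6

Y = 7A + 1 is linear with a = 7, b = 1.
μ_Y = a·μ_A + b = 7·115 + 1 = 806.
standard deviation of Y = |a|·standard deviation of A = |7|·2.8 = 19.6.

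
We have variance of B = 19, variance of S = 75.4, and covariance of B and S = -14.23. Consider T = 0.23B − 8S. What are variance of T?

variance of T = a²·variance of B + b²·variance of S + 2ab·covariance of B and S with a = 0.23, b = -8.
= 0.23²·19 + (-8)²·75.4 + 2·0.23·(-8)·(-14.23)
= 1.0051 + 4825.6 + 52.3664 = 4878.9715.

variance of T = 4878.9715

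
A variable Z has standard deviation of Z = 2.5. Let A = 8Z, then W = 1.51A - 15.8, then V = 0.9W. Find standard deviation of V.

standard deviation of A = |8|·2.5 = 20.
standard deviation of W = |1.51|·20 = 30.2.
standard deviation of V = |0.9|·30.2 = 27.18.

standard deviation of V = 27.18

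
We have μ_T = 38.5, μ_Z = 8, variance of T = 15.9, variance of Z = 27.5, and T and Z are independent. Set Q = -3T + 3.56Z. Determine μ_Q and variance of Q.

μ_Q = -87.02, variance of Q = 491.624

μ_Q = (-3)·μ_T + 3.56·μ_Z = (-3)·38.5 + 3.56·8 = -87.02.
variance of Q = a²·variance of T + b²·variance of Z + 2ab·Cov[T, Z] with a = -3, b = 3.56.
Independence gives Cov[T, Z] = 0.
= (-3)²·15.9 + 3.56²·27.5 + 2·(-3)·3.56·0
= 143.1 + 348.524 + 0 = 491.624.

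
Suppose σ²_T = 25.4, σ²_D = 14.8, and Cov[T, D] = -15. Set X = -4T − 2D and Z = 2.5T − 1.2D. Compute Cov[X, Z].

By bilinearity, Cov[X, Z] = ac·σ²_T + bd·σ²_D + (ad+bc)·Cov[T, D], with a=-4, b=-2, c=2.5, d=-1.2.
ac·σ²_T = (-4)·2.5·25.4 = -254
bd·σ²_D = (-2)·(-1.2)·14.8 = 35.52
(ad+bc)·Cov[T, D] = (-0.2)·(-15) = 3
Cov[X, Z] = -254 + 35.52 + 3 = -215.48.

Cov[X, Z] = -215.48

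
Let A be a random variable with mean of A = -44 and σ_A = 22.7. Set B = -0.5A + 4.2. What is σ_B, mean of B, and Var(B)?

B = -0.5A + 4.2 is linear with a = -0.5, b = 4.2.
σ_B = |a|·σ_A = |-0.5|·22.7 = 11.35.
mean of B = a·mean of A + b = (-0.5)·(-44) + 4.2 = 26.2.
Var(A) = 22.7² = 515.29.
Var(B) = a²·Var(A) = (-0.5)²·515.29 = 128.8225 (the additive constant 4.2 does not affect variance).

σ_B = 11.35, mean of B = 26.2, Var(B) = 128.8225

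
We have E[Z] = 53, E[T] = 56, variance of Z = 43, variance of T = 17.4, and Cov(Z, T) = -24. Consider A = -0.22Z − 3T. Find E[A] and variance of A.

E[A] = (-0.22)·E[Z] + (-3)·E[T] = (-0.22)·53 + (-3)·56 = -179.66.
variance of A = a²·variance of Z + b²·variance of T + 2ab·Cov(Z, T) with a = -0.22, b = -3.
= (-0.22)²·43 + (-3)²·17.4 + 2·(-0.22)·(-3)·(-24)
= 2.0812 + 156.6 + (-31.68) = 127.0012.

E[A] = -179.66, variance of A = 127.0012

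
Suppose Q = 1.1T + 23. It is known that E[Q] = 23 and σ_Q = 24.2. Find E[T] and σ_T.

From Q = 1.1T + 23: E[Q] = a·E[T] + b, so E[T] = (E[Q] − b)/a = (23 − 23)/1.1 = 0.
σ_Q = |a|·σ_T, so σ_T = 24.2/|1.1| = 22.

E[T] = 0, σ_T = 22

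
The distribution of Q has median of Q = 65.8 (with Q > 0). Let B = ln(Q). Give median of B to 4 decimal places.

ln(Q) is monotone on this domain, so median of B = ln(65.8) ≈ 4.1866.

median of B = 4.1866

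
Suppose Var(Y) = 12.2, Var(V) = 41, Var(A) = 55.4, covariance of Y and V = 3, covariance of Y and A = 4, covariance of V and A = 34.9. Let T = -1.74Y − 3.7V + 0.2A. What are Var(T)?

Var(T) = a²·Var(Y) + b²·Var(V) + c²·Var(A) + 2ab·covariance of Y and V + 2ac·covariance of Y and A + 2bc·covariance of V and A, with a = -1.74, b = -3.7, c = 0.2.
= 36.93672 + 561.29 + 2.216 + 38.628 + (-2.784) + (-51.652)
= 584.63472.

Var(T) = 584.63472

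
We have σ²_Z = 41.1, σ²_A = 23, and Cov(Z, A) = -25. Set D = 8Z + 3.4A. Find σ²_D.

σ²_D = 1536.28

σ²_D = a²·σ²_Z + b²·σ²_A + 2ab·Cov(Z, A) with a = 8, b = 3.4.
= 8²·41.1 + 3.4²·23 + 2·8·3.4·(-25)
= 2630.4 + 265.88 + (-1360) = 1536.28.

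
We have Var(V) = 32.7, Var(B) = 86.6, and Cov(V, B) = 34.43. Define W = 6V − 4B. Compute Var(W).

Var(W) = a²·Var(V) + b²·Var(B) + 2ab·Cov(V, B) with a = 6, b = -4.
= 6²·32.7 + (-4)²·86.6 + 2·6·(-4)·34.43
= 1177.2 + 1385.6 + (-1652.64) = 910.16.

Var(W) = 910.16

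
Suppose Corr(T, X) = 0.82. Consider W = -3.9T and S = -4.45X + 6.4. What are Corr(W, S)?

Linear rescalings preserve correlation up to sign; here the slopes -3.9 and -4.45 have the same sign, so Corr(W, S) = Corr(T, X) = 0.82.

Corr(W, S) = 0.82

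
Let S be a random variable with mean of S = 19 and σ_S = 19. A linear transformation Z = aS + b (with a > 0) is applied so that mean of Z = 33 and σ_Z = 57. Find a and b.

a = 3, b = -24

σ_Z = a·σ_S (a > 0), so a = 57/19 = 3.
mean of Z = a·mean of S + b, so b = 33 − 3·19 = -24.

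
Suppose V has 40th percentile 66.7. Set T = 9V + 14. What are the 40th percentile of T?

40th percentile of T = 614.3

Since a = 9 > 0 the transformation is increasing, so the 40th percentile of T = a·(P_{40} of V) + b = 9·66.7 + 14 = 614.3.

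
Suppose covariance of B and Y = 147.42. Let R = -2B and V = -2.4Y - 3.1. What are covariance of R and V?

covariance of R and V = a·c·covariance of B and Y = (-2)·(-2.4)·147.42 = 707.616. Additive constants drop out.

covariance of R and V = 707.616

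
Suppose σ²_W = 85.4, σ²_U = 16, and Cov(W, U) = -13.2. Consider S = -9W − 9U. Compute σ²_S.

σ²_S = a²·σ²_W + b²·σ²_U + 2ab·Cov(W, U) with a = -9, b = -9.
= (-9)²·85.4 + (-9)²·16 + 2·(-9)·(-9)·(-13.2)
= 6917.4 + 1296 + (-2138.4) = 6075.

σ²_S = 6075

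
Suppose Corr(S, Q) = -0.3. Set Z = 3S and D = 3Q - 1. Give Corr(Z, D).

Corr(Z, D) = -0.3

Linear rescalings preserve correlation up to sign; here the slopes 3 and 3 have the same sign, so Corr(Z, D) = Corr(S, Q) = -0.3.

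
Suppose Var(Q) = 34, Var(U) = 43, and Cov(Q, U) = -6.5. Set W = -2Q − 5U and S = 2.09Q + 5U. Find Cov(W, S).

Cov(W, S) = -1084.195

By bilinearity, Cov(W, S) = ac·Var(Q) + bd·Var(U) + (ad+bc)·Cov(Q, U), with a=-2, b=-5, c=2.09, d=5.
ac·Var(Q) = (-2)·2.09·34 = -142.12
bd·Var(U) = (-5)·5·43 = -1075
(ad+bc)·Cov(Q, U) = (-20.45)·(-6.5) = 132.925
Cov(W, S) = -142.12 + (-1075) + 132.925 = -1084.195.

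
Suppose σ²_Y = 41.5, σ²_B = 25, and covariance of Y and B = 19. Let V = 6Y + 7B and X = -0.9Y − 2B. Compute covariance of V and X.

covariance of V and X = -921.8

By bilinearity, covariance of V and X = ac·σ²_Y + bd·σ²_B + (ad+bc)·covariance of Y and B, with a=6, b=7, c=-0.9, d=-2.
ac·σ²_Y = 6·(-0.9)·41.5 = -224.1
bd·σ²_B = 7·(-2)·25 = -350
(ad+bc)·covariance of Y and B = (-18.3)·19 = -347.7
covariance of V and X = -224.1 + (-350) + (-347.7) = -921.8.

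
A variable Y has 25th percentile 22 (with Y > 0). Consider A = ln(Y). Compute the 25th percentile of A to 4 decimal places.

ln(Y) is increasing, so P_{25}(A) = g(P_{25}(Y)) ≈ 3.091.

25th percentile of A = 3.091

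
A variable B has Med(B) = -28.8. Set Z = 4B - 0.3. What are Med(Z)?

Med(Z) = -115.5

A linear map preserves order up to sign, so Med(Z) = a·Med(B) + b = 4·(-28.8) + (-0.3) = -115.5.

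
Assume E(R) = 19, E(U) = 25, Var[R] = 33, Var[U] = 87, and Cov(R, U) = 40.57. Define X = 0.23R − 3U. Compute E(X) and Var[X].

E(X) = -70.63, Var[X] = 728.7591

E(X) = 0.23·E(R) + (-3)·E(U) = 0.23·19 + (-3)·25 = -70.63.
Var[X] = a²·Var[R] + b²·Var[U] + 2ab·Cov(R, U) with a = 0.23, b = -3.
= 0.23²·33 + (-3)²·87 + 2·0.23·(-3)·40.57
= 1.7457 + 783 + (-55.9866) = 728.7591.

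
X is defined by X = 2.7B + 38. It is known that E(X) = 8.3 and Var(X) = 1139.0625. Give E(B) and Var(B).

From X = 2.7B + 38: E(X) = a·E(B) + b, so E(B) = (E(X) − b)/a = (8.3 − 38)/2.7 = -11.
Var(X) = a²·Var(B), so Var(B) = 1139.0625/2.7² = 156.25.

E(B) = -11, Var(B) = 156.25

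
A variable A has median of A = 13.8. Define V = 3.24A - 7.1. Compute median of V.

A linear map preserves order up to sign, so median of V = a·median of A + b = 3.24·13.8 + (-7.1) = 37.612.

median of V = 37.612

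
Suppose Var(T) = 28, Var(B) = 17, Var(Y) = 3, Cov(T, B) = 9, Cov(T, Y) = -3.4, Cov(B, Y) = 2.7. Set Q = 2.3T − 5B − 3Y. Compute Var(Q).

Var(Q) = 521.04

Var(Q) = a²·Var(T) + b²·Var(B) + c²·Var(Y) + 2ab·Cov(T, B) + 2ac·Cov(T, Y) + 2bc·Cov(B, Y), with a = 2.3, b = -5, c = -3.
= 148.12 + 425 + 27 + (-207) + 46.92 + 81
= 521.04.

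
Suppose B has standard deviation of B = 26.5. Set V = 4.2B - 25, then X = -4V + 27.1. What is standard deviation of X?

standard deviation of V = |4.2|·26.5 = 111.3.
standard deviation of X = |-4|·111.3 = 445.2.

standard deviation of X = 445.2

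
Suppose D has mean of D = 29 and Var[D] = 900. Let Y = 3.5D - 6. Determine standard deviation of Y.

Y = 3.5D - 6 is linear with a = 3.5, b = -6.
standard deviation of D = √900 = 30.
standard deviation of Y = |a|·standard deviation of D = |3.5|·30 = 105.

standard deviation of Y = 105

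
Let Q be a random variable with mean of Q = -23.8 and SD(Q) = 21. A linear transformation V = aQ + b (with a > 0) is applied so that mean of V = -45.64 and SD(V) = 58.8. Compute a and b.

a = 2.8, b = 21

SD(V) = a·SD(Q) (a > 0), so a = 58.8/21 = 2.8.
mean of V = a·mean of Q + b, so b = -45.64 − 2.8·(-23.8) = 21.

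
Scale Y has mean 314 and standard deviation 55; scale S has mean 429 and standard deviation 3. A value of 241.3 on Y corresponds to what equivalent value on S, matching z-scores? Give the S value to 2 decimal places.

z = (241.3 − 314)/55 ≈ -1.3218.
S = 429 + z·3 = 429 + (241.3 − 314)·3/55 ≈ 425.03.

S = 425.03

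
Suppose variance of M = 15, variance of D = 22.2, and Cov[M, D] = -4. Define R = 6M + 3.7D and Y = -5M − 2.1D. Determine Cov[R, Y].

By bilinearity, Cov[R, Y] = ac·variance of M + bd·variance of D + (ad+bc)·Cov[M, D], with a=6, b=3.7, c=-5, d=-2.1.
ac·variance of M = 6·(-5)·15 = -450
bd·variance of D = 3.7·(-2.1)·22.2 = -172.494
(ad+bc)·Cov[M, D] = (-31.1)·(-4) = 124.4
Cov[R, Y] = -450 + (-172.494) + 124.4 = -498.094.

Cov[R, Y] = -498.094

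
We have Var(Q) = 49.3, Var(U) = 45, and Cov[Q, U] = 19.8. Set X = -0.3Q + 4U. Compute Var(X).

Var(X) = a²·Var(Q) + b²·Var(U) + 2ab·Cov[Q, U] with a = -0.3, b = 4.
= (-0.3)²·49.3 + 4²·45 + 2·(-0.3)·4·19.8
= 4.437 + 720 + (-47.52) = 676.917.

Var(X) = 676.917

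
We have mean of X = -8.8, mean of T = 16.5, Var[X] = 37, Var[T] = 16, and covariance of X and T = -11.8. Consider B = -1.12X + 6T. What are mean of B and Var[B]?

mean of B = (-1.12)·mean of X + 6·mean of T = (-1.12)·(-8.8) + 6·16.5 = 108.856.
Var[B] = a²·Var[X] + b²·Var[T] + 2ab·covariance of X and T with a = -1.12, b = 6.
= (-1.12)²·37 + 6²·16 + 2·(-1.12)·6·(-11.8)
= 46.4128 + 576 + 158.592 = 781.0048.

mean of B = 108.856, Var[B] = 781.0048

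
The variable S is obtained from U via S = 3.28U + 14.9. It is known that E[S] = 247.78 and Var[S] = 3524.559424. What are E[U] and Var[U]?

From S = 3.28U + 14.9: E[S] = a·E[U] + b, so E[U] = (E[S] − b)/a = (247.78 − 14.9)/3.28 = 71.
Var[S] = a²·Var[U], so Var[U] = 3524.559424/3.28² = 327.61.

E[U] = 71, Var[U] = 327.61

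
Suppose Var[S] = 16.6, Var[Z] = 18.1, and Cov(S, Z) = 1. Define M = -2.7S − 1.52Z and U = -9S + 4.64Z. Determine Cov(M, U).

Cov(M, U) = 276.87632

By bilinearity, Cov(M, U) = ac·Var[S] + bd·Var[Z] + (ad+bc)·Cov(S, Z), with a=-2.7, b=-1.52, c=-9, d=4.64.
ac·Var[S] = (-2.7)·(-9)·16.6 = 403.38
bd·Var[Z] = (-1.52)·4.64·18.1 = -127.65568
(ad+bc)·Cov(S, Z) = (1.152)·1 = 1.152
Cov(M, U) = 403.38 + (-127.65568) + 1.152 = 276.87632.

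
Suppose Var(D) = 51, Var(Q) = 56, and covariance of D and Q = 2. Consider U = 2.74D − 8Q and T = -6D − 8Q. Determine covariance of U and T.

By bilinearity, covariance of U and T = ac·Var(D) + bd·Var(Q) + (ad+bc)·covariance of D and Q, with a=2.74, b=-8, c=-6, d=-8.
ac·Var(D) = 2.74·(-6)·51 = -838.44
bd·Var(Q) = (-8)·(-8)·56 = 3584
(ad+bc)·covariance of D and Q = (26.08)·2 = 52.16
covariance of U and T = -838.44 + 3584 + 52.16 = 2797.72.

covariance of U and T = 2797.72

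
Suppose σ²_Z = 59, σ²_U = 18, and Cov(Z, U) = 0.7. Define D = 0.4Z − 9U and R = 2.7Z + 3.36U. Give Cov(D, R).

Cov(D, R) = -496.6692

By bilinearity, Cov(D, R) = ac·σ²_Z + bd·σ²_U + (ad+bc)·Cov(Z, U), with a=0.4, b=-9, c=2.7, d=3.36.
ac·σ²_Z = 0.4·2.7·59 = 63.72
bd·σ²_U = (-9)·3.36·18 = -544.32
(ad+bc)·Cov(Z, U) = (-22.956)·0.7 = -16.0692
Cov(D, R) = 63.72 + (-544.32) + (-16.0692) = -496.6692.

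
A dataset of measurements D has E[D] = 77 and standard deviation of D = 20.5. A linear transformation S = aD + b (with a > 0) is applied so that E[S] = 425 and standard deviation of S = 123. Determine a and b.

a = 6, b = -37

standard deviation of S = a·standard deviation of D (a > 0), so a = 123/20.5 = 6.
E[S] = a·E[D] + b, so b = 425 − 6·77 = -37.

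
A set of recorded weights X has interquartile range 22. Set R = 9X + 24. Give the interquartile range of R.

IQR(R) = 198

Under R = aX + b, IQR(R) = |a|·IQR(X) = |9|·22 = 198 (shifts cancel; spread scales by |a|).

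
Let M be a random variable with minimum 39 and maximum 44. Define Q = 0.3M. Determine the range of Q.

Range of M = 44 − 39 = 5.
Range(Q) = |a|·Range(M) = |0.3|·5 = 1.5.

Range(Q) = 1.5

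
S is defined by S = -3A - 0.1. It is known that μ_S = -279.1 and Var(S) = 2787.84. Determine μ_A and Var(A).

From S = -3A - 0.1: μ_S = a·μ_A + b, so μ_A = (μ_S − b)/a = (-279.1 − (-0.1))/(-3) = 93.
Var(S) = a²·Var(A), so Var(A) = 2787.84/(-3)² = 309.76.

μ_A = 93, Var(A) = 309.76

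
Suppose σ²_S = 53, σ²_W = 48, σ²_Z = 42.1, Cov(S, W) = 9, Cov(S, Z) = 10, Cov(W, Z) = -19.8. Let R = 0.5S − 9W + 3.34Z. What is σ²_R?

σ²_R = a²·σ²_S + b²·σ²_W + c²·σ²_Z + 2ab·Cov(S, W) + 2ac·Cov(S, Z) + 2bc·Cov(W, Z), with a = 0.5, b = -9, c = 3.34.
= 13.25 + 3888 + 469.65076 + (-81) + 33.4 + 1190.376
= 5513.67676.

σ²_R = 5513.67676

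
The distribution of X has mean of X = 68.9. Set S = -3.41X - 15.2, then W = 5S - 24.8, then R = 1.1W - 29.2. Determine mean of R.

mean of R = -1432.2995

mean of S = (-3.41)·68.9 + (-15.2) = -250.149.
mean of W = 5·(-250.149) + (-24.8) = -1275.545.
mean of R = 1.1·(-1275.545) + (-29.2) = -1432.2995.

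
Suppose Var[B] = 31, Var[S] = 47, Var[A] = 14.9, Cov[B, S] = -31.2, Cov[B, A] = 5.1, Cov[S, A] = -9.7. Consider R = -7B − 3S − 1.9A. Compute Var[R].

Var[R] = a²·Var[B] + b²·Var[S] + c²·Var[A] + 2ab·Cov[B, S] + 2ac·Cov[B, A] + 2bc·Cov[S, A], with a = -7, b = -3, c = -1.9.
= 1519 + 423 + 53.789 + (-1310.4) + 135.66 + (-110.58)
= 710.469.

Var[R] = 710.469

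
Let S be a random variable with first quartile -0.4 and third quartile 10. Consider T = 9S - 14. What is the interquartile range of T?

IQR of S = Q3 − Q1 = 10 − (-0.4) = 10.4.
Under T = aS + b, IQR(T) = |a|·IQR(S) = |9|·10.4 = 93.6 (shifts cancel; spread scales by |a|).

IQR(T) = 93.6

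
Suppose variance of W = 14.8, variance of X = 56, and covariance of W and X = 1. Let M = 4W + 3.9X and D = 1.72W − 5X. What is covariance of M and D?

covariance of M and D = -1003.468

By bilinearity, covariance of M and D = ac·variance of W + bd·variance of X + (ad+bc)·covariance of W and X, with a=4, b=3.9, c=1.72, d=-5.
ac·variance of W = 4·1.72·14.8 = 101.824
bd·variance of X = 3.9·(-5)·56 = -1092
(ad+bc)·covariance of W and X = (-13.292)·1 = -13.292
covariance of M and D = 101.824 + (-1092) + (-13.292) = -1003.468.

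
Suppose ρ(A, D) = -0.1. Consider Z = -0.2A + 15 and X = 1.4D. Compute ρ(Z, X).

ρ(Z, X) = 0.1

Linear rescalings preserve |correlation|; the slopes -0.2 and 1.4 have opposite signs, so the correlation flips sign: ρ(Z, X) = −ρ(A, D) = 0.1.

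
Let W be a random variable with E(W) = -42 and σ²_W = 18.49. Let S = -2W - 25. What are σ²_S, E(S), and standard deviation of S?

S = -2W - 25 is linear with a = -2, b = -25.
σ²_S = a²·σ²_W = (-2)²·18.49 = 73.96 (the additive constant -25 does not affect variance).
E(S) = a·E(W) + b = (-2)·(-42) + (-25) = 59.
standard deviation of W = √18.49 = 4.3.
standard deviation of S = |a|·standard deviation of W = |-2|·4.3 = 8.6.

σ²_S = 73.96, E(S) = 59, standard deviation of S = 8.6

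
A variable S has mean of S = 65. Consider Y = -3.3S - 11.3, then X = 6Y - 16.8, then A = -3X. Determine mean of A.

mean of A = 4114.8

mean of Y = (-3.3)·65 + (-11.3) = -225.8.
mean of X = 6·(-225.8) + (-16.8) = -1371.6.
mean of A = (-3)·(-1371.6) = 4114.8.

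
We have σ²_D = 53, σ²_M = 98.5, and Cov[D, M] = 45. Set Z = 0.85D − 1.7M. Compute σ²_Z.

σ²_Z = 192.9075

σ²_Z = a²·σ²_D + b²·σ²_M + 2ab·Cov[D, M] with a = 0.85, b = -1.7.
= 0.85²·53 + (-1.7)²·98.5 + 2·0.85·(-1.7)·45
= 38.2925 + 284.665 + (-130.05) = 192.9075.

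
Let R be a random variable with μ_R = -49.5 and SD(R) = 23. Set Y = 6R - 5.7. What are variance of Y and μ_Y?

Y = 6R - 5.7 is linear with a = 6, b = -5.7.
variance of R = 23² = 529.
variance of Y = a²·variance of R = 6²·529 = 19044 (the additive constant -5.7 does not affect variance).
μ_Y = a·μ_R + b = 6·(-49.5) + (-5.7) = -302.7.

variance of Y = 19044, μ_Y = -302.7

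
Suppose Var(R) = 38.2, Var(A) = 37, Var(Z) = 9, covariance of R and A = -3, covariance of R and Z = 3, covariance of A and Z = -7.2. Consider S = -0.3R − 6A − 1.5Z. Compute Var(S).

Var(S) = 1217.988

Var(S) = a²·Var(R) + b²·Var(A) + c²·Var(Z) + 2ab·covariance of R and A + 2ac·covariance of R and Z + 2bc·covariance of A and Z, with a = -0.3, b = -6, c = -1.5.
= 3.438 + 1332 + 20.25 + (-10.8) + 2.7 + (-129.6)
= 1217.988.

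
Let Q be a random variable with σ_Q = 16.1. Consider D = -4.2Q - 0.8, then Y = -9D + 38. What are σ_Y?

σ_Y = 608.58

σ_D = |-4.2|·16.1 = 67.62.
σ_Y = |-9|·67.62 = 608.58.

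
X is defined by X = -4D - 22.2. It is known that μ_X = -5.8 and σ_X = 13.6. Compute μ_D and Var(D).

From X = -4D - 22.2: μ_X = a·μ_D + b, so μ_D = (μ_X − b)/a = (-5.8 − (-22.2))/(-4) = -4.1.
Var(X) = 13.6² = 184.96.
Var(X) = a²·Var(D), so Var(D) = 184.96/(-4)² = 11.56.

μ_D = -4.1, Var(D) = 11.56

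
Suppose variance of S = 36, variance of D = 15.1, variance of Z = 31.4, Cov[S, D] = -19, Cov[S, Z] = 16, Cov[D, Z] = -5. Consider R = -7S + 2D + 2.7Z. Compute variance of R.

variance of R = a²·variance of S + b²·variance of D + c²·variance of Z + 2ab·Cov[S, D] + 2ac·Cov[S, Z] + 2bc·Cov[D, Z], with a = -7, b = 2, c = 2.7.
= 1764 + 60.4 + 228.906 + 532 + (-604.8) + (-54)
= 1926.506.

variance of R = 1926.506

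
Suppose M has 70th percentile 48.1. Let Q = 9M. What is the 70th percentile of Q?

Since a = 9 > 0 the transformation is increasing, so the 70th percentile of Q = a·(P_{70} of M) + b = 9·48.1 = 432.9.

70th percentile of Q = 432.9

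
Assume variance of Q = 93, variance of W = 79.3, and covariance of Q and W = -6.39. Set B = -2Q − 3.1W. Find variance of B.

variance of B = a²·variance of Q + b²·variance of W + 2ab·covariance of Q and W with a = -2, b = -3.1.
= (-2)²·93 + (-3.1)²·79.3 + 2·(-2)·(-3.1)·(-6.39)
= 372 + 762.073 + (-79.236) = 1054.837.

variance of B = 1054.837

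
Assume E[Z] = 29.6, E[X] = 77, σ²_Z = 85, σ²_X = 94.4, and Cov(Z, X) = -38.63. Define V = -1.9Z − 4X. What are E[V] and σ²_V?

E[V] = -364.24, σ²_V = 1230.074

E[V] = (-1.9)·E[Z] + (-4)·E[X] = (-1.9)·29.6 + (-4)·77 = -364.24.
σ²_V = a²·σ²_Z + b²·σ²_X + 2ab·Cov(Z, X) with a = -1.9, b = -4.
= (-1.9)²·85 + (-4)²·94.4 + 2·(-1.9)·(-4)·(-38.63)
= 306.85 + 1510.4 + (-587.176) = 1230.074.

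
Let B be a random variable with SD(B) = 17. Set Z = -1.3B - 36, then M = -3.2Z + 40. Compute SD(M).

SD(Z) = |-1.3|·17 = 22.1.
SD(M) = |-3.2|·22.1 = 70.72.

SD(M) = 70.72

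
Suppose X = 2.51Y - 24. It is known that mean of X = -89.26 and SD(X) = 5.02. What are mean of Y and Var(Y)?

From X = 2.51Y - 24: mean of X = a·mean of Y + b, so mean of Y = (mean of X − b)/a = (-89.26 − (-24))/2.51 = -26.
Var(X) = 5.02² = 25.2004.
Var(X) = a²·Var(Y), so Var(Y) = 25.2004/2.51² = 4.

mean of Y = -26, Var(Y) = 4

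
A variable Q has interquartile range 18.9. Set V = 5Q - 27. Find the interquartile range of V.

IQR(V) = 94.5

Under V = aQ + b, IQR(V) = |a|·IQR(Q) = |5|·18.9 = 94.5 (shifts cancel; spread scales by |a|).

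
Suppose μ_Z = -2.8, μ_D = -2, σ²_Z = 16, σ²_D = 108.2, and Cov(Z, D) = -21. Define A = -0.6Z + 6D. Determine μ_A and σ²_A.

μ_A = -10.32, σ²_A = 4052.16

μ_A = (-0.6)·μ_Z + 6·μ_D = (-0.6)·(-2.8) + 6·(-2) = -10.32.
σ²_A = a²·σ²_Z + b²·σ²_D + 2ab·Cov(Z, D) with a = -0.6, b = 6.
= (-0.6)²·16 + 6²·108.2 + 2·(-0.6)·6·(-21)
= 5.76 + 3895.2 + 151.2 = 4052.16.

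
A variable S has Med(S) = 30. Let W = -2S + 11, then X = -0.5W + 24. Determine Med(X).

Med(W) = (-2)·30 + 11 = -49.
Med(X) = (-0.5)·(-49) + 24 = 48.5.

Med(X) = 48.5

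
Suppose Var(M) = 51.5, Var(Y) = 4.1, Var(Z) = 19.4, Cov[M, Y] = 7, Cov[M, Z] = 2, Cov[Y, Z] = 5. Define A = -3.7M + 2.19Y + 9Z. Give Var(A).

Var(A) = 2246.55701

Var(A) = a²·Var(M) + b²·Var(Y) + c²·Var(Z) + 2ab·Cov[M, Y] + 2ac·Cov[M, Z] + 2bc·Cov[Y, Z], with a = -3.7, b = 2.19, c = 9.
= 705.035 + 19.66401 + 1571.4 + (-113.442) + (-133.2) + 197.1
= 2246.55701.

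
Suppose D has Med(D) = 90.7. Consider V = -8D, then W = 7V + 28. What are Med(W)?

Med(W) = -5051.2

Med(V) = (-8)·90.7 = -725.6.
Med(W) = 7·(-725.6) + 28 = -5051.2.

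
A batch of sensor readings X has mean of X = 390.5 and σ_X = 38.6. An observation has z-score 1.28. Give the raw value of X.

X = 439.908

X = mean of X + z·σ_X = 390.5 + 1.28·38.6 = 439.908.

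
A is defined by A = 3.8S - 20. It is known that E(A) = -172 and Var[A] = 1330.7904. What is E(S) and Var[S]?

From A = 3.8S - 20: E(A) = a·E(S) + b, so E(S) = (E(A) − b)/a = (-172 − (-20))/3.8 = -40.
Var[A] = a²·Var[S], so Var[S] = 1330.7904/3.8² = 92.16.

E(S) = -40, Var[S] = 92.16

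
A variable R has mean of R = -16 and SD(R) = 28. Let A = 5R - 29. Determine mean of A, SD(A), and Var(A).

A = 5R - 29 is linear with a = 5, b = -29.
mean of A = a·mean of R + b = 5·(-16) + (-29) = -109.
SD(A) = |a|·SD(R) = |5|·28 = 140.
Var(R) = 28² = 784.
Var(A) = a²·Var(R) = 5²·784 = 19600 (the additive constant -29 does not affect variance).

mean of A = -109, SD(A) = 140, Var(A) = 19600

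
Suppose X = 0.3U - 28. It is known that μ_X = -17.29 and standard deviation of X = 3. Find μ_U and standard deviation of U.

From X = 0.3U - 28: μ_X = a·μ_U + b, so μ_U = (μ_X − b)/a = (-17.29 − (-28))/0.3 = 35.7.
standard deviation of X = |a|·standard deviation of U, so standard deviation of U = 3/|0.3| = 10.

μ_U = 35.7, standard deviation of U = 10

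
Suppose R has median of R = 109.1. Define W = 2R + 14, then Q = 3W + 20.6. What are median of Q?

median of W = 2·109.1 + 14 = 232.2.
median of Q = 3·232.2 + 20.6 = 717.2.

median of Q = 717.2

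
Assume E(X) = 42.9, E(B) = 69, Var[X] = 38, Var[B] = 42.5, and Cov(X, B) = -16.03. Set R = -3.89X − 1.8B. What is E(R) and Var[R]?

E(R) = (-3.89)·E(X) + (-1.8)·E(B) = (-3.89)·42.9 + (-1.8)·69 = -291.081.
Var[R] = a²·Var[X] + b²·Var[B] + 2ab·Cov(X, B) with a = -3.89, b = -1.8.
= (-3.89)²·38 + (-1.8)²·42.5 + 2·(-3.89)·(-1.8)·(-16.03)
= 575.0198 + 137.7 + (-224.48412) = 488.23568.

E(R) = -291.081, Var[R] = 488.23568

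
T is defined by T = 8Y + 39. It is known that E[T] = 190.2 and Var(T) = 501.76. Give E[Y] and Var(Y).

E[Y] = 18.9, Var(Y) = 7.84

From T = 8Y + 39: E[T] = a·E[Y] + b, so E[Y] = (E[T] − b)/a = (190.2 − 39)/8 = 18.9.
Var(T) = a²·Var(Y), so Var(Y) = 501.76/8² = 7.84.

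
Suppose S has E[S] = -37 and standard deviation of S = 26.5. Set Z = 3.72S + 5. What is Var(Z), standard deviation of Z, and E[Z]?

Var(Z) = 9718.0164, standard deviation of Z = 98.58, E[Z] = -132.64

Z = 3.72S + 5 is linear with a = 3.72, b = 5.
Var(S) = 26.5² = 702.25.
Var(Z) = a²·Var(S) = 3.72²·702.25 = 9718.0164 (the additive constant 5 does not affect variance).
standard deviation of Z = |a|·standard deviation of S = |3.72|·26.5 = 98.58.
E[Z] = a·E[S] + b = 3.72·(-37) + 5 = -132.64.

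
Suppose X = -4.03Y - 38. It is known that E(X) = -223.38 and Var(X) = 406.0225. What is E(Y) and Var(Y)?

E(Y) = 46, Var(Y) = 25

From X = -4.03Y - 38: E(X) = a·E(Y) + b, so E(Y) = (E(X) − b)/a = (-223.38 − (-38))/(-4.03) = 46.
Var(X) = a²·Var(Y), so Var(Y) = 406.0225/(-4.03)² = 25.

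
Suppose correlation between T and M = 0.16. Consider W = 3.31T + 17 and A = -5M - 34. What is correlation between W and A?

correlation between W and A = -0.16

Linear rescalings preserve |correlation|; the slopes 3.31 and -5 have opposite signs, so the correlation flips sign: correlation between W and A = −correlation between T and M = -0.16.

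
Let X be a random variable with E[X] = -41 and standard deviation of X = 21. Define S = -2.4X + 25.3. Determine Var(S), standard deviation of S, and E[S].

Var(S) = 2540.16, standard deviation of S = 50.4, E[S] = 123.7

S = -2.4X + 25.3 is linear with a = -2.4, b = 25.3.
Var(X) = 21² = 441.
Var(S) = a²·Var(X) = (-2.4)²·441 = 2540.16 (the additive constant 25.3 does not affect variance).
standard deviation of S = |a|·standard deviation of X = |-2.4|·21 = 50.4.
E[S] = a·E[X] + b = (-2.4)·(-41) + 25.3 = 123.7.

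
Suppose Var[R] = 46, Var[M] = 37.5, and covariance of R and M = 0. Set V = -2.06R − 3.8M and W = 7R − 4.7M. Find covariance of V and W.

By bilinearity, covariance of V and W = ac·Var[R] + bd·Var[M] + (ad+bc)·covariance of R and M, with a=-2.06, b=-3.8, c=7, d=-4.7.
ac·Var[R] = (-2.06)·7·46 = -663.32
bd·Var[M] = (-3.8)·(-4.7)·37.5 = 669.75
(ad+bc)·covariance of R and M = (-16.918)·0 = 0
covariance of V and W = -663.32 + 669.75 + 0 = 6.43.

covariance of V and W = 6.43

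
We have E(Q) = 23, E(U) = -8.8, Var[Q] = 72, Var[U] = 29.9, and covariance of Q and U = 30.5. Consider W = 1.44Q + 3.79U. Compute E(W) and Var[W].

E(W) = -0.232, Var[W] = 911.69939

E(W) = 1.44·E(Q) + 3.79·E(U) = 1.44·23 + 3.79·(-8.8) = -0.232.
Var[W] = a²·Var[Q] + b²·Var[U] + 2ab·covariance of Q and U with a = 1.44, b = 3.79.
= 1.44²·72 + 3.79²·29.9 + 2·1.44·3.79·30.5
= 149.2992 + 429.48659 + 332.9136 = 911.69939.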